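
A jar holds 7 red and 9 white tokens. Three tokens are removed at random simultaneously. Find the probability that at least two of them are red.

Sum the hypergeometric tail for j = 2,…,3 red tokens.
Favorable = C(7,2)·C(9,1) + C(7,3)·C(9,0) = 224; total = C(16,3) = 560.
P = 224/560 = 2/5 ≈ 0.4000.

2/5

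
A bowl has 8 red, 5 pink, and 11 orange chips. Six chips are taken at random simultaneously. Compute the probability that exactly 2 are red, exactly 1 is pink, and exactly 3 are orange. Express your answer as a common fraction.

75/437

Unordered draws without replacement: count favorable combinations over C(24,6).
Favorable = C(8,2) · C(5,1) · C(11,3) = 23100; total = C(24,6) = 134596.
P = 23100/134596 = 75/437 ≈ 0.1716.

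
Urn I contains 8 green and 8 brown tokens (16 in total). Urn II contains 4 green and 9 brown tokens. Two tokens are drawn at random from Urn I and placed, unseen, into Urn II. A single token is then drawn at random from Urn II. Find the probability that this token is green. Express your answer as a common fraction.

1/3

Condition on how many of the transferred tokens are green (from Urn I: 8 green of 16; then Urn II has 15 total).
  0 green: C(8,0)C(8,2)/C(16,2) = 7/30; then P = 4/15
  1 green: C(8,1)C(8,1)/C(16,2) = 8/15; then P = 5/15
  2 green: C(8,2)C(8,0)/C(16,2) = 7/30; then P = 6/15
P(green from Urn II) = 1/3 ≈ 0.3333.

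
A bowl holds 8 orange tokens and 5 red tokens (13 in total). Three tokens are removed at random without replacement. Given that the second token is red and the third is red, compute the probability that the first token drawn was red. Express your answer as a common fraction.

P(first=red and the second token is red and the third is red) = (5/13)·(4/12)·(3/11) = 5/143.
P(E) = Σ over first color = 40/429 + 5/143 = 5/39.
By Bayes, P(first=red | E) = 5/143 / 5/39 = 3/11 ≈ 0.2727.

3/11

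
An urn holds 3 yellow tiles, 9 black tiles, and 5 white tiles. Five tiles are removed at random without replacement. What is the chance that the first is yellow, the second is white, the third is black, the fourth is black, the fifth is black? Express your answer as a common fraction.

Multiply the conditional probability of each draw in order, without replacement, so each draw removes one from its color and from the total.
P = (3/17) · (5/16) · (9/15) · (8/14) · (7/13) = 9/884 ≈ 0.0102.

9/884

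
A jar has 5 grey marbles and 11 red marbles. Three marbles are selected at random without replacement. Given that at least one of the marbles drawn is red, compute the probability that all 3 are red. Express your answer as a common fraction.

3/10

P(all 3 red) = C(11,3)/C(16,3) = 33/112; P(at least one red) = 1 − C(5,3)/C(16,3) = 55/56.
Since 'all 3 red' ⊆ 'at least one red', P(all 3 | at least one) = 33/112 / 55/56 = 3/10 ≈ 0.3000.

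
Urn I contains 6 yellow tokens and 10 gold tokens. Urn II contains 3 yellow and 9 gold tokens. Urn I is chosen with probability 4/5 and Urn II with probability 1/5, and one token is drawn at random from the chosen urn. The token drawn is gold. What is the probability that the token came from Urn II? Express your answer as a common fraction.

P(gold | Urn I) = 5/8; P(gold | Urn II) = 3/4.
P(gold) = 4/5·5/8 + 1/5·3/4 = 13/20.
By Bayes' rule, P(Urn II | gold) = 3/20 / 13/20 = 3/13 ≈ 0.2308.

3/13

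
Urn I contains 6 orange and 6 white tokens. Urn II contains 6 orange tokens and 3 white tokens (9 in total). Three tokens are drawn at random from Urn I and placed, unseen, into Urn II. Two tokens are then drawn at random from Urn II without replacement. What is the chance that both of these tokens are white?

15/121

Condition on how many of the transferred tokens are white (from Urn I: 6 white of 12; then Urn II has 12 total).
  0 white: C(6,0)C(6,3)/C(12,3) = 1/11; then P = C(3,2)/C(12,2) = 1/22
  1 white: C(6,1)C(6,2)/C(12,3) = 9/22; then P = C(4,2)/C(12,2) = 1/11
  2 white: C(6,2)C(6,1)/C(12,3) = 9/22; then P = C(5,2)/C(12,2) = 5/33
  3 white: C(6,3)C(6,0)/C(12,3) = 1/11; then P = C(6,2)/C(12,2) = 5/22
P(both white) = 15/121 ≈ 0.1240.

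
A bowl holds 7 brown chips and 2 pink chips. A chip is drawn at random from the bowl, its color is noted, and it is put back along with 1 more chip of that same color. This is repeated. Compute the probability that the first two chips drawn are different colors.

14/45

Either brown then pink, or pink then brown; after the first draw the total is 10.
P = (7/9)·(2/10) + (2/9)·(7/10) = 14/45 ≈ 0.3111.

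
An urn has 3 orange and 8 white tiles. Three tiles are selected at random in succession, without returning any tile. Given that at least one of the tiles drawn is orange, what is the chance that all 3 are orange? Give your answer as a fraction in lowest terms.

P(all 3 orange) = C(3,3)/C(11,3) = 1/165; P(at least one orange) = 1 − C(8,3)/C(11,3) = 109/165.
Since 'all 3 orange' ⊆ 'at least one orange', P(all 3 | at least one) = 1/165 / 109/165 = 1/109 ≈ 0.0092.

1/109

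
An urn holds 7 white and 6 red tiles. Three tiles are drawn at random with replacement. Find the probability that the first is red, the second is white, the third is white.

294/2197

Multiply the conditional probability of each draw in order, with replacement (the composition resets each draw).
P = (6/13) · (7/13) · (7/13) = 294/2197 ≈ 0.1338.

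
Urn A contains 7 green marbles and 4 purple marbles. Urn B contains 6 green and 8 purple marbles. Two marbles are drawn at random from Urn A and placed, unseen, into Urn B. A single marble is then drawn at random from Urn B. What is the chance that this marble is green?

Condition on how many of the transferred marbles are green (from Urn A: 7 green of 11; then Urn B has 16 total).
  0 green: C(7,0)C(4,2)/C(11,2) = 6/55; then P = 6/16
  1 green: C(7,1)C(4,1)/C(11,2) = 28/55; then P = 7/16
  2 green: C(7,2)C(4,0)/C(11,2) = 21/55; then P = 8/16
P(green from Urn B) = 5/11 ≈ 0.4545.

5/11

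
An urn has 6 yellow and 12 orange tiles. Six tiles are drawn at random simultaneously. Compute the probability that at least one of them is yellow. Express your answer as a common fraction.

210/221

Use the complement: P(at least one yellow) = 1 − P(no yellow).
P(none) = C(12,6)/C(18,6) = 924/18564.
So P = 1 − 924/18564 = 210/221 ≈ 0.9502.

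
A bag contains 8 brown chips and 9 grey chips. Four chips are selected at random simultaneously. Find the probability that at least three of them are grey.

Sum the hypergeometric tail for j = 3,…,4 grey chips.
Favorable = C(9,3)·C(8,1) + C(9,4)·C(8,0) = 798; total = C(17,4) = 2380.
P = 798/2380 = 57/170 ≈ 0.3353.

57/170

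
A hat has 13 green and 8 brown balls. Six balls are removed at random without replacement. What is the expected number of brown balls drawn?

By linearity of expectation, E[X] = Σ P(draw i is brown); by symmetry each draw (even without replacement) has P(brown) = 8/21.
E[X] = 6 · 8/21 = 16/7 ≈ 2.2857.

16/7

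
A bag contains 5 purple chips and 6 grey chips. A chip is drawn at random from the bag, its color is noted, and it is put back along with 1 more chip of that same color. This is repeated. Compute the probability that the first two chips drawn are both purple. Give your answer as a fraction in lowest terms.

5/22

After a purple draw the bag holds 6 purple out of 12.
P = (5/11)·(6/12) = 5/22 ≈ 0.2273.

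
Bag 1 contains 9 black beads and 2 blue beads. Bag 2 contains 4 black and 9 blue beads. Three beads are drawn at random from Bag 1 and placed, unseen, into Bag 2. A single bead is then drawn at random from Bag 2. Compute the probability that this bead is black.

Condition on how many of the transferred beads are black (from Bag 1: 9 black of 11; then Bag 2 has 16 total).
  1 black: C(9,1)C(2,2)/C(11,3) = 3/55; then P = 5/16
  2 black: C(9,2)C(2,1)/C(11,3) = 24/55; then P = 6/16
  3 black: C(9,3)C(2,0)/C(11,3) = 28/55; then P = 7/16
P(black from Bag 2) = 71/176 ≈ 0.4034.

71/176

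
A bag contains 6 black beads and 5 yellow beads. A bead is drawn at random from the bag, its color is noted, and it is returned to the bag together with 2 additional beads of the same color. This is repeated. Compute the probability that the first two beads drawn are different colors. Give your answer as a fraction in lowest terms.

60/143

Either black then yellow, or yellow then black; after the first draw the total is 13.
P = (6/11)·(5/13) + (5/11)·(6/13) = 60/143 ≈ 0.4196.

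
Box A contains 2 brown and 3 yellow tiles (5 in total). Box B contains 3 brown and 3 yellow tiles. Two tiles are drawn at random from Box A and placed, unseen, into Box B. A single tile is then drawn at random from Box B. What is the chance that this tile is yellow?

21/40

Condition on how many of the transferred tiles are yellow (from Box A: 3 yellow of 5; then Box B has 8 total).
  0 yellow: C(3,0)C(2,2)/C(5,2) = 1/10; then P = 3/8
  1 yellow: C(3,1)C(2,1)/C(5,2) = 3/5; then P = 4/8
  2 yellow: C(3,2)C(2,0)/C(5,2) = 3/10; then P = 5/8
P(yellow from Box B) = 21/40 ≈ 0.5250.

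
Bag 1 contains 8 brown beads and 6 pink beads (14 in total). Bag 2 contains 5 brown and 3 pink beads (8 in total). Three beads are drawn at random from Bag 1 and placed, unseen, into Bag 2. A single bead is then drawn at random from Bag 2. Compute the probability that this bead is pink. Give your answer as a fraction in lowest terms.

Condition on how many of the transferred beads are pink (from Bag 1: 6 pink of 14; then Bag 2 has 11 total).
  0 pink: C(6,0)C(8,3)/C(14,3) = 2/13; then P = 3/11
  1 pink: C(6,1)C(8,2)/C(14,3) = 6/13; then P = 4/11
  2 pink: C(6,2)C(8,1)/C(14,3) = 30/91; then P = 5/11
  3 pink: C(6,3)C(8,0)/C(14,3) = 5/91; then P = 6/11
P(pink from Bag 2) = 30/77 ≈ 0.3896.

30/77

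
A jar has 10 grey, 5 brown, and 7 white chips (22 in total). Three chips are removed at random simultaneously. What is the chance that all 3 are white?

Unordered draws without replacement: count favorable combinations over C(22,3).
Favorable = C(10,0) · C(5,0) · C(7,3) = 35; total = C(22,3) = 1540.
P = 35/1540 = 1/44 ≈ 0.0227.

1/44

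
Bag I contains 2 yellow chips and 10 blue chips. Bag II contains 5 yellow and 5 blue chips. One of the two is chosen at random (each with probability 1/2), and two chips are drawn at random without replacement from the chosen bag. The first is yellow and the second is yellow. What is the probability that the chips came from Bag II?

44/47

P(E | Bag I) = 1/66; P(E | Bag II) = 2/9.
P(E) = 1/2·1/66 + 1/2·2/9 = 47/396.
By Bayes' rule, P(Bag II | E) = 1/9 / 47/396 = 44/47 ≈ 0.9362.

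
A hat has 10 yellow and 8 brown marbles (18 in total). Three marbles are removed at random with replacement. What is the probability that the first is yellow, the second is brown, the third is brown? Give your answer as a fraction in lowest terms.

Multiply the conditional probability of each draw in order, with replacement (the composition resets each draw).
P = (10/18) · (8/18) · (8/18) = 80/729 ≈ 0.1097.

80/729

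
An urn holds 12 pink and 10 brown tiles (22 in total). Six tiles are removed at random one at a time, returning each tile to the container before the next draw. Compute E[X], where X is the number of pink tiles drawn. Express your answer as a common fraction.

By linearity of expectation, E[X] = Σ P(draw i is pink); each independent draw has P(pink) = 12/22.
E[X] = 6 · 12/22 = 36/11 ≈ 3.2727.

36/11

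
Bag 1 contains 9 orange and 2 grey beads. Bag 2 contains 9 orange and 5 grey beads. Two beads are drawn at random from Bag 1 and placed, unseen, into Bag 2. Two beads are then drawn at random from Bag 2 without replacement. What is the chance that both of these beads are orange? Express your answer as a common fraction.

471/1100

Condition on how many of the transferred beads are orange (from Bag 1: 9 orange of 11; then Bag 2 has 16 total).
  0 orange: C(9,0)C(2,2)/C(11,2) = 1/55; then P = C(9,2)/C(16,2) = 3/10
  1 orange: C(9,1)C(2,1)/C(11,2) = 18/55; then P = C(10,2)/C(16,2) = 3/8
  2 orange: C(9,2)C(2,0)/C(11,2) = 36/55; then P = C(11,2)/C(16,2) = 11/24
P(both orange) = 471/1100 ≈ 0.4282.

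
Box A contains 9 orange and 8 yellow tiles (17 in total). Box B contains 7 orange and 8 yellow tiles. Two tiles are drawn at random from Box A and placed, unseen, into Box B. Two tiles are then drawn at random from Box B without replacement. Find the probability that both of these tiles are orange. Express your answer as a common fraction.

975/4624

Condition on how many of the transferred tiles are orange (from Box A: 9 orange of 17; then Box B has 17 total).
  0 orange: C(9,0)C(8,2)/C(17,2) = 7/34; then P = C(7,2)/C(17,2) = 21/136
  1 orange: C(9,1)C(8,1)/C(17,2) = 9/17; then P = C(8,2)/C(17,2) = 7/34
  2 orange: C(9,2)C(8,0)/C(17,2) = 9/34; then P = C(9,2)/C(17,2) = 9/34
P(both orange) = 975/4624 ≈ 0.2109.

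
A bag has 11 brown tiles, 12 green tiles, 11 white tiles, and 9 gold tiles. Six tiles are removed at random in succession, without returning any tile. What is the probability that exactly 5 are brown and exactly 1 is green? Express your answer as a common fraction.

396/435461

Unordered draws without replacement: count favorable combinations over C(43,6).
Favorable = C(11,5) · C(12,1) · C(11,0) · C(9,0) = 5544; total = C(43,6) = 6096454.
P = 5544/6096454 = 396/435461 ≈ 0.0009.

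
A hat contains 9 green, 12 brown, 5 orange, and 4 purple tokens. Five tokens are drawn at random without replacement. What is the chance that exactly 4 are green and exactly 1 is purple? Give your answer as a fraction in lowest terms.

Unordered draws without replacement: count favorable combinations over C(30,5).
Favorable = C(9,4) · C(12,0) · C(5,0) · C(4,1) = 504; total = C(30,5) = 142506.
P = 504/142506 = 4/1131 ≈ 0.0035.

4/1131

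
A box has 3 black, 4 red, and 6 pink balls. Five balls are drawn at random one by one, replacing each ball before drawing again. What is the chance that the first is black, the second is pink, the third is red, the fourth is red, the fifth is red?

Multiply the conditional probability of each draw in order, with replacement (the composition resets each draw).
P = (3/13) · (6/13) · (4/13) · (4/13) · (4/13) = 1152/371293 ≈ 0.0031.

1152/371293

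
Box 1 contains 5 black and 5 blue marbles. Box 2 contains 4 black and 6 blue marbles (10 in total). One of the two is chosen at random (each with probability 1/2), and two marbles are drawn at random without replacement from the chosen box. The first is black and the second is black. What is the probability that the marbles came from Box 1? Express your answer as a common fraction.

5/8

P(E | Box 1) = 2/9; P(E | Box 2) = 2/15.
P(E) = 1/2·2/9 + 1/2·2/15 = 8/45.
By Bayes' rule, P(Box 1 | E) = 1/9 / 8/45 = 5/8 ≈ 0.6250.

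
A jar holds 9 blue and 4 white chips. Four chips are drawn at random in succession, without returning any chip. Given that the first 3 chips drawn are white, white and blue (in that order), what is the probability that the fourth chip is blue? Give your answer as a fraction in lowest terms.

4/5

After removing 1 blue, 2 white, the jar has 8 blue out of 10 remaining.
P(fourth is blue | given) = 8/10 = 4/5 ≈ 0.8000.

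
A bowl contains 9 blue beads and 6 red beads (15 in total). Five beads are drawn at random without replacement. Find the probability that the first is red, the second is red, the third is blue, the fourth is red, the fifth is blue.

24/1001

Multiply the conditional probability of each draw in order, without replacement, so each draw removes one from its color and from the total.
P = (6/15) · (5/14) · (9/13) · (4/12) · (8/11) = 24/1001 ≈ 0.0240.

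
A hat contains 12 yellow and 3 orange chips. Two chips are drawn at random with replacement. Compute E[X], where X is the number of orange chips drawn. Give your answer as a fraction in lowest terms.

2/5

By linearity of expectation, E[X] = Σ P(draw i is orange); each independent draw has P(orange) = 3/15.
E[X] = 2 · 3/15 = 2/5 ≈ 0.4000.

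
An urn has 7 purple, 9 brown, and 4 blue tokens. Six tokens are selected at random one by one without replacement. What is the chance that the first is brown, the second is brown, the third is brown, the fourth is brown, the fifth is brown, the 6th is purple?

49/12920

Multiply the conditional probability of each draw in order, without replacement, so each draw removes one from its color and from the total.
P = (9/20) · (8/19) · (7/18) · (6/17) · (5/16) · (7/15) = 49/12920 ≈ 0.0038.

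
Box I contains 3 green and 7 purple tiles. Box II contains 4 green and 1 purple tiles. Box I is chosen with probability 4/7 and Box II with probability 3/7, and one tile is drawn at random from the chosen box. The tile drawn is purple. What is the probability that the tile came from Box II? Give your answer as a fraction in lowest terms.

P(purple | Box I) = 7/10; P(purple | Box II) = 1/5.
P(purple) = 4/7·7/10 + 3/7·1/5 = 17/35.
By Bayes' rule, P(Box II | purple) = 3/35 / 17/35 = 3/17 ≈ 0.1765.

3/17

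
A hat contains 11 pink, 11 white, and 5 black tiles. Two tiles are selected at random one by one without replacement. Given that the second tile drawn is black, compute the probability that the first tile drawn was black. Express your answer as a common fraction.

P(first=black and the second tile drawn is black) = (5/27)·(4/26) = 10/351.
P(the second tile drawn is black) = Σ over first color = 55/702 + 55/702 + 10/351 = 5/27.
By Bayes, P(first=black | the second tile drawn is black) = 10/351 / 5/27 = 2/13 ≈ 0.1538.

2/13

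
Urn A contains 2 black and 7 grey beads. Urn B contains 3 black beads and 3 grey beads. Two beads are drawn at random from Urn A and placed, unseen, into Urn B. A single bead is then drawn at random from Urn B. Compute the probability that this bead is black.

31/72

Condition on how many of the transferred beads are black (from Urn A: 2 black of 9; then Urn B has 8 total).
  0 black: C(2,0)C(7,2)/C(9,2) = 7/12; then P = 3/8
  1 black: C(2,1)C(7,1)/C(9,2) = 7/18; then P = 4/8
  2 black: C(2,2)C(7,0)/C(9,2) = 1/36; then P = 5/8
P(black from Urn B) = 31/72 ≈ 0.4306.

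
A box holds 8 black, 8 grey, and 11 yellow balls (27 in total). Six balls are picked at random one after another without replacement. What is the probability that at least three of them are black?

11221/49335

Sum the hypergeometric tail for j = 3,…,6 black balls.
Favorable = C(8,3)·C(19,3) + C(8,4)·C(19,2) + C(8,5)·C(19,1) + C(8,6)·C(19,0) = 67326; total = C(27,6) = 296010.
P = 67326/296010 = 11221/49335 ≈ 0.2274.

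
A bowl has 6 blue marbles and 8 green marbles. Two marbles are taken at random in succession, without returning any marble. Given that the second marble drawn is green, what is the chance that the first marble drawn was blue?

6/13

P(first=blue and the second marble drawn is green) = (6/14)·(8/13) = 24/91.
P(the second marble drawn is green) = Σ over first color = 24/91 + 4/13 = 4/7.
By Bayes, P(first=blue | the second marble drawn is green) = 24/91 / 4/7 = 6/13 ≈ 0.4615.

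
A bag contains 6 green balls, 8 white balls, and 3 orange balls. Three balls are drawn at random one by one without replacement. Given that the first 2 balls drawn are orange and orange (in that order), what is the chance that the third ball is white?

After removing 2 orange, the bag has 8 white out of 15 remaining.
P(third is white | given) = 8/15 ≈ 0.5333.

8/15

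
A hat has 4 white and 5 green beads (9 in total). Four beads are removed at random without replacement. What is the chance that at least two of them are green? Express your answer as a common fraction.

5/6

Sum the hypergeometric tail for j = 2,…,4 green beads.
Favorable = C(5,2)·C(4,2) + C(5,3)·C(4,1) + C(5,4)·C(4,0) = 105; total = C(9,4) = 126.
P = 105/126 = 5/6 ≈ 0.8333.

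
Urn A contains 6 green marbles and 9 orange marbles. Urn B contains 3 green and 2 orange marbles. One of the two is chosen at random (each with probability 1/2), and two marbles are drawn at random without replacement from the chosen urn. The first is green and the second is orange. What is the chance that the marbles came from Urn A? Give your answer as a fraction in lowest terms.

P(E | Urn A) = 9/35; P(E | Urn B) = 3/10.
P(E) = 1/2·9/35 + 1/2·3/10 = 39/140.
By Bayes' rule, P(Urn A | E) = 9/70 / 39/140 = 6/13 ≈ 0.4615.

6/13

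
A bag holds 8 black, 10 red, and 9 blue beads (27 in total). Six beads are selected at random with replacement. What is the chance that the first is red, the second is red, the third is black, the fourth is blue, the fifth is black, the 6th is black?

Multiply the conditional probability of each draw in order, with replacement (the composition resets each draw).
P = (10/27) · (10/27) · (8/27) · (9/27) · (8/27) · (8/27) = 51200/43046721 ≈ 0.0012.

51200/43046721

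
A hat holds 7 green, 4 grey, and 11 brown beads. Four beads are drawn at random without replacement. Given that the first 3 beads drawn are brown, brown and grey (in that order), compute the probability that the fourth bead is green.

After removing 1 grey, 2 brown, the hat has 7 green out of 19 remaining.
P(fourth is green | given) = 7/19 ≈ 0.3684.

7/19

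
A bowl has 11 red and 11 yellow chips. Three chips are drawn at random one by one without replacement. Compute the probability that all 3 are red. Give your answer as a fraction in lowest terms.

Unordered draws without replacement: count favorable combinations over C(22,3).
Favorable = C(11,3) · C(11,0) = 165; total = C(22,3) = 1540.
P = 165/1540 = 3/28 ≈ 0.1071.

3/28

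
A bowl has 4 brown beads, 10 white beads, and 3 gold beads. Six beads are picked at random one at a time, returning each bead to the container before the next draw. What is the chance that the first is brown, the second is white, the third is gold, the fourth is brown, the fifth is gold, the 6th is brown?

5760/24137569

Multiply the conditional probability of each draw in order, with replacement (the composition resets each draw).
P = (4/17) · (10/17) · (3/17) · (4/17) · (3/17) · (4/17) = 5760/24137569 ≈ 0.0002.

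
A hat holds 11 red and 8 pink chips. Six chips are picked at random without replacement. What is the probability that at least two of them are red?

946/969

Sum the hypergeometric tail for j = 2,…,6 red chips.
Favorable = C(11,2)·C(8,4) + C(11,3)·C(8,3) + C(11,4)·C(8,2) + C(11,5)·C(8,1) + C(11,6)·C(8,0) = 26488; total = C(19,6) = 27132.
P = 26488/27132 = 946/969 ≈ 0.9763.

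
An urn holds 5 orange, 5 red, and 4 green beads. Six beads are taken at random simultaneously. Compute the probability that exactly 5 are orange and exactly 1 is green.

Unordered draws without replacement: count favorable combinations over C(14,6).
Favorable = C(5,5) · C(5,0) · C(4,1) = 4; total = C(14,6) = 3003.
P = 4/3003 = 4/3003 ≈ 0.0013.

4/3003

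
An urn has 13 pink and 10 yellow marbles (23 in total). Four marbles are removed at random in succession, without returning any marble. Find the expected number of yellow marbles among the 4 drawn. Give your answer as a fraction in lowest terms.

40/23

By linearity of expectation, E[X] = Σ P(draw i is yellow); by symmetry each draw (even without replacement) has P(yellow) = 10/23.
E[X] = 4 · 10/23 = 40/23 ≈ 1.7391.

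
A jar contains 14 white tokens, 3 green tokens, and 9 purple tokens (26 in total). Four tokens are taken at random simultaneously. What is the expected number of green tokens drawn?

By linearity of expectation, E[X] = Σ P(draw i is green); by symmetry each draw (even without replacement) has P(green) = 3/26.
E[X] = 4 · 3/26 = 6/13 ≈ 0.4615.

6/13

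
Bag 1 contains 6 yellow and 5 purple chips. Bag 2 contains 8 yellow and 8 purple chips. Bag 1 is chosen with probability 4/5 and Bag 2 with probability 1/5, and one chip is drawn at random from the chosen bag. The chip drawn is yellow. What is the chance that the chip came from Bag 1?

P(yellow | Bag 1) = 6/11; P(yellow | Bag 2) = 1/2.
P(yellow) = 4/5·6/11 + 1/5·1/2 = 59/110.
By Bayes' rule, P(Bag 1 | yellow) = 24/55 / 59/110 = 48/59 ≈ 0.8136.

48/59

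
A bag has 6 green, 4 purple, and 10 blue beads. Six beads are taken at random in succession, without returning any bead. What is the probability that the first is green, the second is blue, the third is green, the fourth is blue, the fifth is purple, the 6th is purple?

Multiply the conditional probability of each draw in order, without replacement, so each draw removes one from its color and from the total.
P = (6/20) · (10/19) · (5/18) · (9/17) · (4/16) · (3/15) = 3/2584 ≈ 0.0012.

3/2584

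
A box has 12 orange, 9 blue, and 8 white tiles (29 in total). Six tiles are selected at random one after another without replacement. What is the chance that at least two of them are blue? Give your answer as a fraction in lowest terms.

Sum the hypergeometric tail for j = 2,…,6 blue tiles.
Favorable = C(9,2)·C(20,4) + C(9,3)·C(20,3) + C(9,4)·C(20,2) + C(9,5)·C(20,1) + C(9,6)·C(20,0) = 296724; total = C(29,6) = 475020.
P = 296724/475020 = 24727/39585 ≈ 0.6247.

24727/39585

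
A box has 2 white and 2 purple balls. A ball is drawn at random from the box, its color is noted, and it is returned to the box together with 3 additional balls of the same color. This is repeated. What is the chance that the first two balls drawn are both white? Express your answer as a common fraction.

After a white draw the box holds 5 white out of 7.
P = (2/4)·(5/7) = 5/14 ≈ 0.3571.

5/14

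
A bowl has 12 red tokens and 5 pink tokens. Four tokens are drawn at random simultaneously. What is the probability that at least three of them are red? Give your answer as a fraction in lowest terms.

Sum the hypergeometric tail for j = 3,…,4 red tokens.
Favorable = C(12,3)·C(5,1) + C(12,4)·C(5,0) = 1595; total = C(17,4) = 2380.
P = 1595/2380 = 319/476 ≈ 0.6702.

319/476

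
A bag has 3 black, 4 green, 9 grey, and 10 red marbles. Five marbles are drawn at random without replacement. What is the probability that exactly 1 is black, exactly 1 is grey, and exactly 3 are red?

Unordered draws without replacement: count favorable combinations over C(26,5).
Favorable = C(3,1) · C(4,0) · C(9,1) · C(10,3) = 3240; total = C(26,5) = 65780.
P = 3240/65780 = 162/3289 ≈ 0.0493.

162/3289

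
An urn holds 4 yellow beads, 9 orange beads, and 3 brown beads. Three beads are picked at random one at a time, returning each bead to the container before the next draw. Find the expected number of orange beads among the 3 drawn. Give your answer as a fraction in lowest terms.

By linearity of expectation, E[X] = Σ P(draw i is orange); each independent draw has P(orange) = 9/16.
E[X] = 3 · 9/16 = 27/16 ≈ 1.6875.

27/16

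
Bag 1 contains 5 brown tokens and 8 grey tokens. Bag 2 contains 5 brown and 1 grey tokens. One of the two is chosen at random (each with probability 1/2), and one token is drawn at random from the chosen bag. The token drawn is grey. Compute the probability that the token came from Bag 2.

13/61

P(grey | Bag 1) = 8/13; P(grey | Bag 2) = 1/6.
P(grey) = 1/2·8/13 + 1/2·1/6 = 61/156.
By Bayes' rule, P(Bag 2 | grey) = 1/12 / 61/156 = 13/61 ≈ 0.2131.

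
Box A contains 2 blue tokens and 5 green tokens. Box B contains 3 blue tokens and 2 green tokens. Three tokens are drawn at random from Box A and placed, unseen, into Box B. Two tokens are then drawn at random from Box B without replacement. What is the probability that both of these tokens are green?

47/196

Condition on how many of the transferred tokens are green (from Box A: 5 green of 7; then Box B has 8 total).
  1 green: C(5,1)C(2,2)/C(7,3) = 1/7; then P = C(3,2)/C(8,2) = 3/28
  2 green: C(5,2)C(2,1)/C(7,3) = 4/7; then P = C(4,2)/C(8,2) = 3/14
  3 green: C(5,3)C(2,0)/C(7,3) = 2/7; then P = C(5,2)/C(8,2) = 5/14
P(both green) = 47/196 ≈ 0.2398.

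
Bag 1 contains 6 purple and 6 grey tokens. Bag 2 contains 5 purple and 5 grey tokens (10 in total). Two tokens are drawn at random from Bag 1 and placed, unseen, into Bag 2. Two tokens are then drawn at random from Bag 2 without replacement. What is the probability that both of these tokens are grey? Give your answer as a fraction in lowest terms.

Condition on how many of the transferred tokens are grey (from Bag 1: 6 grey of 12; then Bag 2 has 12 total).
  0 grey: C(6,0)C(6,2)/C(12,2) = 5/22; then P = C(5,2)/C(12,2) = 5/33
  1 grey: C(6,1)C(6,1)/C(12,2) = 6/11; then P = C(6,2)/C(12,2) = 5/22
  2 grey: C(6,2)C(6,0)/C(12,2) = 5/22; then P = C(7,2)/C(12,2) = 7/22
P(both grey) = 335/1452 ≈ 0.2307.

335/1452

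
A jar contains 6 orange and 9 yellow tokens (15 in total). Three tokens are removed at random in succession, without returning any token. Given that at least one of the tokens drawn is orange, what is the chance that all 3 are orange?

P(all 3 orange) = C(6,3)/C(15,3) = 4/91; P(at least one orange) = 1 − C(9,3)/C(15,3) = 53/65.
Since 'all 3 orange' ⊆ 'at least one orange', P(all 3 | at least one) = 4/91 / 53/65 = 20/371 ≈ 0.0539.

20/371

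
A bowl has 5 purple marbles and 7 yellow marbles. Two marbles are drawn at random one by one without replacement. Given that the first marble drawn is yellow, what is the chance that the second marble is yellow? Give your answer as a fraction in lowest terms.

6/11

After removing 1 yellow, the bowl has 6 yellow out of 11 remaining.
P(second is yellow | given) = 6/11 ≈ 0.5455.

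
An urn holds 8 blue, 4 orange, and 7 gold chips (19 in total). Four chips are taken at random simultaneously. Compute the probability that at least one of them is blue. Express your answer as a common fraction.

591/646

Use the complement: P(at least one blue) = 1 − P(no blue).
P(none) = C(11,4)/C(19,4) = 330/3876.
So P = 1 − 330/3876 = 591/646 ≈ 0.9149.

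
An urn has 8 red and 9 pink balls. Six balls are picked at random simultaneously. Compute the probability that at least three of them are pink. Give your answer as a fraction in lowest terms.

333/442

Sum the hypergeometric tail for j = 3,…,6 pink balls.
Favorable = C(9,3)·C(8,3) + C(9,4)·C(8,2) + C(9,5)·C(8,1) + C(9,6)·C(8,0) = 9324; total = C(17,6) = 12376.
P = 9324/12376 = 333/442 ≈ 0.7534.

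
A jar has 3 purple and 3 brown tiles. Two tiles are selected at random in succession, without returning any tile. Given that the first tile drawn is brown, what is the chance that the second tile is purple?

After removing 1 brown, the jar has 3 purple out of 5 remaining.
P(second is purple | given) = 3/5 ≈ 0.6000.

3/5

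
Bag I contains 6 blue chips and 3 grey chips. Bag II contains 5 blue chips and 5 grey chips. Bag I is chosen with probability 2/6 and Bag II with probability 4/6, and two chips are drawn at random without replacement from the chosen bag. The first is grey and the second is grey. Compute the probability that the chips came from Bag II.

P(E | Bag I) = 1/12; P(E | Bag II) = 2/9.
P(E) = 1/3·1/12 + 2/3·2/9 = 19/108.
By Bayes' rule, P(Bag II | E) = 4/27 / 19/108 = 16/19 ≈ 0.8421.

16/19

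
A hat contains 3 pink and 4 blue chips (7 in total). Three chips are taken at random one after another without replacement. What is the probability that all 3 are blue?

4/35

Unordered draws without replacement: count favorable combinations over C(7,3).
Favorable = C(3,0) · C(4,3) = 4; total = C(7,3) = 35.
P = 4/35 = 4/35 ≈ 0.1143.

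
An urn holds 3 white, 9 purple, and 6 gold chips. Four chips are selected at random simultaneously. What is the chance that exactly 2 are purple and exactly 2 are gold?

Unordered draws without replacement: count favorable combinations over C(18,4).
Favorable = C(3,0) · C(9,2) · C(6,2) = 540; total = C(18,4) = 3060.
P = 540/3060 = 3/17 ≈ 0.1765.

3/17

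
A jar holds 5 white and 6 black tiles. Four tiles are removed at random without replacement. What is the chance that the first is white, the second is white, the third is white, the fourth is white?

1/66

Multiply the conditional probability of each draw in order, without replacement, so each draw removes one from its color and from the total.
P = (5/11) · (4/10) · (3/9) · (2/8) = 1/66 ≈ 0.0152.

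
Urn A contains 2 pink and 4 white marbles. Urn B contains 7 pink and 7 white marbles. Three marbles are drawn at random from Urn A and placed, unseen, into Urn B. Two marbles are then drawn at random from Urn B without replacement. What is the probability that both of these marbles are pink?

141/680

Condition on how many of the transferred marbles are pink (from Urn A: 2 pink of 6; then Urn B has 17 total).
  0 pink: C(2,0)C(4,3)/C(6,3) = 1/5; then P = C(7,2)/C(17,2) = 21/136
  1 pink: C(2,1)C(4,2)/C(6,3) = 3/5; then P = C(8,2)/C(17,2) = 7/34
  2 pink: C(2,2)C(4,1)/C(6,3) = 1/5; then P = C(9,2)/C(17,2) = 9/34
P(both pink) = 141/680 ≈ 0.2074.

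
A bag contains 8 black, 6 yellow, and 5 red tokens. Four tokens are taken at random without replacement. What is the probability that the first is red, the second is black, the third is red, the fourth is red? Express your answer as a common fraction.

5/969

Multiply the conditional probability of each draw in order, without replacement, so each draw removes one from its color and from the total.
P = (5/19) · (8/18) · (4/17) · (3/16) = 5/969 ≈ 0.0052.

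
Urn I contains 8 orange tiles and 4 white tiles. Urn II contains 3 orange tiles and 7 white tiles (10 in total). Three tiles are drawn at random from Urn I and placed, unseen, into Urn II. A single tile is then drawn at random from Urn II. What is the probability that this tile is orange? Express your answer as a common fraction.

5/13

Condition on how many of the transferred tiles are orange (from Urn I: 8 orange of 12; then Urn II has 13 total).
  0 orange: C(8,0)C(4,3)/C(12,3) = 1/55; then P = 3/13
  1 orange: C(8,1)C(4,2)/C(12,3) = 12/55; then P = 4/13
  2 orange: C(8,2)C(4,1)/C(12,3) = 28/55; then P = 5/13
  3 orange: C(8,3)C(4,0)/C(12,3) = 14/55; then P = 6/13
P(orange from Urn II) = 5/13 ≈ 0.3846.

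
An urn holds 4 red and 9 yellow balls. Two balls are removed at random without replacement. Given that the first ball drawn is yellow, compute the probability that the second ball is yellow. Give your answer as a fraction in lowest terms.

After removing 1 yellow, the urn has 8 yellow out of 12 remaining.
P(second is yellow | given) = 8/12 = 2/3 ≈ 0.6667.

2/3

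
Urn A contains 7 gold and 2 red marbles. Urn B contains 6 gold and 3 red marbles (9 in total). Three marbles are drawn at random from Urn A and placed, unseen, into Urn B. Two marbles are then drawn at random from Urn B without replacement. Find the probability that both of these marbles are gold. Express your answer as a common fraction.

Condition on how many of the transferred marbles are gold (from Urn A: 7 gold of 9; then Urn B has 12 total).
  1 gold: C(7,1)C(2,2)/C(9,3) = 1/12; then P = C(7,2)/C(12,2) = 7/22
  2 gold: C(7,2)C(2,1)/C(9,3) = 1/2; then P = C(8,2)/C(12,2) = 14/33
  3 gold: C(7,3)C(2,0)/C(9,3) = 5/12; then P = C(9,2)/C(12,2) = 6/11
P(both gold) = 41/88 ≈ 0.4659.

41/88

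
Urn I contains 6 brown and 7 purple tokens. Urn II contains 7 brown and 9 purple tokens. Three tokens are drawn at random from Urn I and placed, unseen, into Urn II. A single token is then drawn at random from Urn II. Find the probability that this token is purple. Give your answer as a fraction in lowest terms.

Condition on how many of the transferred tokens are purple (from Urn I: 7 purple of 13; then Urn II has 19 total).
  0 purple: C(7,0)C(6,3)/C(13,3) = 10/143; then P = 9/19
  1 purple: C(7,1)C(6,2)/C(13,3) = 105/286; then P = 10/19
  2 purple: C(7,2)C(6,1)/C(13,3) = 63/143; then P = 11/19
  3 purple: C(7,3)C(6,0)/C(13,3) = 35/286; then P = 12/19
P(purple from Urn II) = 138/247 ≈ 0.5587.

138/247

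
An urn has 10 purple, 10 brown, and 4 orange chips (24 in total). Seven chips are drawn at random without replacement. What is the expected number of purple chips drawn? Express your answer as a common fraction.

35/12

By linearity of expectation, E[X] = Σ P(draw i is purple); by symmetry each draw (even without replacement) has P(purple) = 10/24.
E[X] = 7 · 10/24 = 35/12 ≈ 2.9167.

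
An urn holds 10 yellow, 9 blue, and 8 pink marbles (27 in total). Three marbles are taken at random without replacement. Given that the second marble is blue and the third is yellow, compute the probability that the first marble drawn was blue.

8/25

P(first=blue and the second marble is blue and the third is yellow) = (9/27)·(8/26)·(10/25) = 8/195.
P(E) = Σ over first color = 3/65 + 8/195 + 8/195 = 5/39.
By Bayes, P(first=blue | E) = 8/195 / 5/39 = 8/25 ≈ 0.3200.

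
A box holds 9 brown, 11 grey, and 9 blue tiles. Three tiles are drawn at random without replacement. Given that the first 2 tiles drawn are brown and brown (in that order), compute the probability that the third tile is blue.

1/3

After removing 2 brown, the box has 9 blue out of 27 remaining.
P(third is blue | given) = 9/27 = 1/3 ≈ 0.3333.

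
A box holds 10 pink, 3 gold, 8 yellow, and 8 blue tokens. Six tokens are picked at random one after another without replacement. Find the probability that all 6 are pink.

Unordered draws without replacement: count favorable combinations over C(29,6).
Favorable = C(10,6) · C(3,0) · C(8,0) · C(8,0) = 210; total = C(29,6) = 475020.
P = 210/475020 = 1/2262 ≈ 0.0004.

1/2262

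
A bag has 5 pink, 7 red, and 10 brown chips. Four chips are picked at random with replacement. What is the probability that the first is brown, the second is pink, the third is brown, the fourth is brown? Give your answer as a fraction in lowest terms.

625/29282

Multiply the conditional probability of each draw in order, with replacement (the composition resets each draw).
P = (10/22) · (5/22) · (10/22) · (10/22) = 625/29282 ≈ 0.0213.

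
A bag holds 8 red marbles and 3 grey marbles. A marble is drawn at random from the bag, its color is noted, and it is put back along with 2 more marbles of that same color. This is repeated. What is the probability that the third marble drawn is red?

8/11

Sum over the four possibilities for the first two draws (red/not-red each), tracking how the red count and total change by +2 per draw.
P(third is red) = 8/11 ≈ 0.7273. (In a Pólya urn every draw has the same marginal probability 8/11.)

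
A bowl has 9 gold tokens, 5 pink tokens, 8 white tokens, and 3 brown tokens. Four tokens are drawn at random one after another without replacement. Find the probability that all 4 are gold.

Unordered draws without replacement: count favorable combinations over C(25,4).
Favorable = C(9,4) · C(5,0) · C(8,0) · C(3,0) = 126; total = C(25,4) = 12650.
P = 126/12650 = 63/6325 ≈ 0.0100.

63/6325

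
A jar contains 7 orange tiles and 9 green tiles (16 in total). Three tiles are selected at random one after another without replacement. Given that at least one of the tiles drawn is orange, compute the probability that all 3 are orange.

5/68

P(all 3 orange) = C(7,3)/C(16,3) = 1/16; P(at least one orange) = 1 − C(9,3)/C(16,3) = 17/20.
Since 'all 3 orange' ⊆ 'at least one orange', P(all 3 | at least one) = 1/16 / 17/20 = 5/68 ≈ 0.0735.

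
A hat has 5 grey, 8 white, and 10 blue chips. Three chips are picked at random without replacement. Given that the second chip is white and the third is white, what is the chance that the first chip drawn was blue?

P(first=blue and the second chip is white and the third is white) = (10/23)·(8/22)·(7/21) = 40/759.
P(E) = Σ over first color = 20/759 + 8/253 + 40/759 = 28/253.
By Bayes, P(first=blue | E) = 40/759 / 28/253 = 10/21 ≈ 0.4762.

10/21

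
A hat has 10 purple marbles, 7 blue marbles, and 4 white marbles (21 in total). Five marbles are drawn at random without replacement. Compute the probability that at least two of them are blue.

Sum the hypergeometric tail for j = 2,…,5 blue marbles.
Favorable = C(7,2)·C(14,3) + C(7,3)·C(14,2) + C(7,4)·C(14,1) + C(7,5)·C(14,0) = 11340; total = C(21,5) = 20349.
P = 11340/20349 = 180/323 ≈ 0.5573.

180/323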